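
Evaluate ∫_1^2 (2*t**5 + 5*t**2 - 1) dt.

By the power rule, an antiderivative is F(t) = t**6/3 + 5*t**3/3 - t.
Then F(2) - F(1) = (98/3) - (1) = 95/3.

95/3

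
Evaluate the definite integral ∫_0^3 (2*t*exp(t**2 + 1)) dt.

Let u = t**2 + 1, so du = 2*t dt. When t = 0, u = 1; when t = 3, u = 10.
The integral becomes ∫ exp(u) du from 1 to 10, with antiderivative exp(u).
Back in t: F(t) = exp(t**2 + 1).
Then F(3) - F(0) = (exp(10)) - (exp(1)) = -exp(1) + exp(10).

-exp(1) + exp(10)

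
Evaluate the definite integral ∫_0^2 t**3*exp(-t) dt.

6 - 38*exp(-2)

Integrate by parts 3 times (u = t^3, dv = exp(-t) dt).
An antiderivative is F(t) = (-t**3 - 3*t**2 - 6*t - 6)*exp(-t).
Then F(2) - F(0) = (-38*exp(-2)) - (-6) = 6 - 38*exp(-2).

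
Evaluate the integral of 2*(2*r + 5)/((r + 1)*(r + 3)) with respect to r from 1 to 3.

Factor the denominator: r**2 + 4*r + 3 = (r + 3)(r + 1).
Partial fractions: 2*(2*r + 5)/((r + 1)*(r + 3)) = 1/(r + 3) + 3/(r + 1).
An antiderivative is F(r) = 3*log(r + 1) + log(r + 3).
Then F(3) - F(1) = (log(3) + 7*log(2)) - (log(32)) = log(12).

log(12)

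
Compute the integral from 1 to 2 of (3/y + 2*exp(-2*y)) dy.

An antiderivative is F(y) = 3*log(y) - exp(-2*y).
Then F(2) - F(1) = (-exp(-4) + 3*log(2)) - (-exp(-2)) = -exp(-4) + exp(-2) + 3*log(2).

-exp(-4) + exp(-2) + 3*log(2)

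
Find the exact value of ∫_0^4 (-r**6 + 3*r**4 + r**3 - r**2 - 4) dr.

By the power rule, an antiderivative is F(r) = -r**7/7 + 3*r**5/5 + r**4/4 - r**3/3 - 4*r.
Then F(4) - F(0) = (-178448/105) - (0) = -178448/105.

-178448/105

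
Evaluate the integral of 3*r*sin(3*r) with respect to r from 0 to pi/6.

Integrate by parts once (u = r, dv = 3*sin(3*r) dr).
An antiderivative is F(r) = -r*cos(3*r) + sin(3*r)/3.
Then F(pi/6) - F(0) = (1/3) - (0) = 1/3.

1/3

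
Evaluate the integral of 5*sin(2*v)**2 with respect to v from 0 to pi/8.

-5/8 + 5*pi/16

Use the identity sin^2(2*v) = (1 - cos(4*v))/2.
An antiderivative is F(v) = 5*v/2 - 5*sin(4*v)/8.
Then F(pi/8) - F(0) = (-5/8 + 5*pi/16) - (0) = -5/8 + 5*pi/16.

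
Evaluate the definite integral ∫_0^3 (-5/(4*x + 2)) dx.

An antiderivative is F(x) = -5*log(4*x + 2)/4.
Then F(3) - F(0) = (-5*log(14)/4) - (-5*log(2)/4) = -5*log(7)/4.

-5*log(7)/4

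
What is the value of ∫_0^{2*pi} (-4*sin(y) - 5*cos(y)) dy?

An antiderivative is F(y) = -5*sin(y) + 4*cos(y).
Then F(2*pi) - F(0) = (4) - (4) = 0.

0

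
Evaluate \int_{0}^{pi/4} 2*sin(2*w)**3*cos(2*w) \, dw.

1/4

Let u = sin(2*w), so du = 2*cos(2*w) dw. When w = 0, u = 0; when w = pi/4, u = 1.
The integral becomes ∫ u**3 du from 0 to 1, with antiderivative u**4/4.
Back in w: F(w) = sin(2*w)**4/4.
Then F(pi/4) - F(0) = (1/4) - (0) = 1/4.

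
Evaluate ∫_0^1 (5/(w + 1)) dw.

An antiderivative is F(w) = 5*log(w + 1).
Then F(1) - F(0) = (log(32)) - (0) = log(32).

log(32)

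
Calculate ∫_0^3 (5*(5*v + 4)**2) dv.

Let u = 5*v + 4, so du = 5 dv. When v = 0, u = 4; when v = 3, u = 19.
The integral becomes ∫ u**2 du from 4 to 19, with antiderivative u**3/3.
Back in v: F(v) = (5*v + 4)**3/3.
Then F(3) - F(0) = (6859/3) - (64/3) = 2265.

2265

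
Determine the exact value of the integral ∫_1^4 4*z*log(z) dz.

-15 + 64*log(2)

Integrate by parts once (u = ln z, dv = 4*z dz).
An antiderivative is F(z) = z**2*(2*log(z) - 1).
Then F(4) - F(1) = (-16 + 64*log(2)) - (-1) = -15 + 64*log(2).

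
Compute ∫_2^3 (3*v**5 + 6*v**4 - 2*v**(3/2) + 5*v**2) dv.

-36*sqrt(3)/5 + 16*sqrt(2)/5 + 18521/30

By the power rule, an antiderivative is F(v) = v**6/2 - 4*v**(5/2)/5 + 6*v**5/5 + 5*v**3/3.
Then F(3) - F(2) = (7011/10 - 36*sqrt(3)/5) - (1256/15 - 16*sqrt(2)/5) = -36*sqrt(3)/5 + 16*sqrt(2)/5 + 18521/30.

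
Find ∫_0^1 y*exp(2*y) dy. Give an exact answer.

Integrate by parts once (u = y, dv = exp(2*y) dy).
An antiderivative is F(y) = (2*y - 1)*exp(2*y)/4.
Then F(1) - F(0) = (exp(2)/4) - (-1/4) = 1/4 + exp(2)/4.

1/4 + exp(2)/4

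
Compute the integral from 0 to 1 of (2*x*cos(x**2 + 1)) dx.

Let u = x**2 + 1, so du = 2*x dx. When x = 0, u = 1; when x = 1, u = 2.
The integral becomes ∫ cos(u) du from 1 to 2, with antiderivative sin(u).
Back in x: F(x) = sin(x**2 + 1).
Then F(1) - F(0) = (sin(2)) - (sin(1)) = -sin(1) + sin(2).

-sin(1) + sin(2)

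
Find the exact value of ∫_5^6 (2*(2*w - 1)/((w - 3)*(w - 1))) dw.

-3*log(2) - log(5) + 5*log(3)

Factor the denominator: w**2 - 4*w + 3 = (w - 1)(w - 3).
Partial fractions: 2*(2*w - 1)/((w - 3)*(w - 1)) = -1/(w - 1) + 5/(w - 3).
An antiderivative is F(w) = 5*log(w - 3) - log(w - 1).
Then F(6) - F(5) = (-log(5) + 5*log(3)) - (log(8)) = -3*log(2) - log(5) + 5*log(3).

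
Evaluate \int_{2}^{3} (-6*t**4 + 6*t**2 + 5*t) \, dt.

-2027/10

By the power rule, an antiderivative is F(t) = -6*t**5/5 + 2*t**3 + 5*t**2/2.
Then F(3) - F(2) = (-2151/10) - (-62/5) = -2027/10.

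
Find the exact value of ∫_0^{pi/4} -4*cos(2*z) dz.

-2

An antiderivative is F(z) = -2*sin(2*z).
Then F(pi/4) - F(0) = (-2) - (0) = -2.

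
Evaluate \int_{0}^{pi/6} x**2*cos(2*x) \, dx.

Integrate by parts twice (u = x^2, dv = cos(2*x) dx).
An antiderivative is F(x) = x**2*sin(2*x)/2 + x*cos(2*x)/2 - sin(2*x)/4.
Then F(pi/6) - F(0) = (-sqrt(3)/8 + sqrt(3)*pi**2/144 + pi/24) - (0) = -sqrt(3)/8 + sqrt(3)*pi**2/144 + pi/24.

-sqrt(3)/8 + sqrt(3)*pi**2/144 + pi/24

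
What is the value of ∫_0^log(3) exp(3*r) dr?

Let u = exp(r), so du = exp(r) dr. When r = 0, u = 1; when r = log(3), u = 3.
The integral becomes ∫ u**2 du from 1 to 3, with antiderivative u**3/3.
Back in r: F(r) = exp(3*r)/3.
Then F(log(3)) - F(0) = (9) - (1/3) = 26/3.

26/3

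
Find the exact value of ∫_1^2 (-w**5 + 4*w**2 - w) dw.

-8/3

By the power rule, an antiderivative is F(w) = -w**6/6 + 4*w**3/3 - w**2/2.
Then F(2) - F(1) = (-2) - (2/3) = -8/3.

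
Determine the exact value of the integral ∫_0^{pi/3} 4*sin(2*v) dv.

An antiderivative is F(v) = -2*cos(2*v).
Then F(pi/3) - F(0) = (1) - (-2) = 3.

3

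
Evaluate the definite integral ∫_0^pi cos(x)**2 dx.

Use the identity cos^2(x) = (1 + cos(2*x))/2.
An antiderivative is F(x) = x/2 + sin(2*x)/4.
Then F(pi) - F(0) = (pi/2) - (0) = pi/2.

pi/2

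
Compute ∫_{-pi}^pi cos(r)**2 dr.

Use the identity cos^2(r) = (1 + cos(2*r))/2.
An antiderivative is F(r) = r/2 + sin(2*r)/4.
Then F(pi) - F(-pi) = (pi/2) - (-pi/2) = pi.

pi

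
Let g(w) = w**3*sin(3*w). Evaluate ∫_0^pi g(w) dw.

Integrate by parts 3 times (u = w^3, dv = sin(3*w) dw).
An antiderivative is F(w) = -w**3*cos(3*w)/3 + w**2*sin(3*w)/3 + 2*w*cos(3*w)/9 - 2*sin(3*w)/27.
Then F(pi) - F(0) = (pi*(-2 + 3*pi**2)/9) - (0) = pi*(-2 + 3*pi**2)/9.

pi*(-2 + 3*pi**2)/9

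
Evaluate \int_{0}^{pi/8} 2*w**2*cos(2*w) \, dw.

sqrt(2)*(-32 + pi**2 + 8*pi)/128

Integrate by parts twice (u = w^2, dv = 2*cos(2*w) dw).
An antiderivative is F(w) = w**2*sin(2*w) + w*cos(2*w) - sin(2*w)/2.
Then F(pi/8) - F(0) = (sqrt(2)*(-32 + pi**2 + 8*pi)/128) - (0) = sqrt(2)*(-32 + pi**2 + 8*pi)/128.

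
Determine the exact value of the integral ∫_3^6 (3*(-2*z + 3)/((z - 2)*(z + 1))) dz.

Factor the denominator: z**2 - z - 2 = (z + 1)(z - 2).
Partial fractions: 3*(-2*z + 3)/((z - 2)*(z + 1)) = -5/(z + 1) - 1/(z - 2).
An antiderivative is F(z) = -log(z - 2) - 5*log(z + 1).
Then F(6) - F(3) = (-5*log(7) - 2*log(2)) - (-10*log(2)) = -5*log(7) + 8*log(2).

-5*log(7) + 8*log(2)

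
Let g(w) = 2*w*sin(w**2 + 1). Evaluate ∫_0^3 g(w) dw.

Let u = w**2 + 1, so du = 2*w dw. When w = 0, u = 1; when w = 3, u = 10.
The integral becomes ∫ sin(u) du from 1 to 10, with antiderivative -cos(u).
Back in w: F(w) = -cos(w**2 + 1).
Then F(3) - F(0) = (-cos(10)) - (-cos(1)) = cos(1) - cos(10).

cos(1) - cos(10)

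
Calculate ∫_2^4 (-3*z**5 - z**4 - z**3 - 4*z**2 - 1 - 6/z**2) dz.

By the power rule, an antiderivative is F(z) = -z**6/2 - z**5/5 - z**4/4 - 4*z**3/3 - z + 6/z.
Then F(4) - F(2) = (-72139/30) - (-781/15) = -70577/30.

-70577/30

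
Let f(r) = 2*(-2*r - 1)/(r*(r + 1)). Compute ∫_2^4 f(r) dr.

log(9/100)

Factor the denominator: r**2 + r = (r + 1)r.
Partial fractions: 2*(-2*r - 1)/(r*(r + 1)) = -2/(r + 1) - 2/r.
An antiderivative is F(r) = -2*log(r) - 2*log(r + 1).
Then F(4) - F(2) = (-2*log(5) - 4*log(2)) - (-log(36)) = log(9/100).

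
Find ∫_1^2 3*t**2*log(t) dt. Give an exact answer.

-7/3 + 8*log(2)

Integrate by parts once (u = ln t, dv = 3*t**2 dt).
An antiderivative is F(t) = t**3*(3*log(t) - 1)/3.
Then F(2) - F(1) = (-8/3 + 8*log(2)) - (-1/3) = -7/3 + 8*log(2).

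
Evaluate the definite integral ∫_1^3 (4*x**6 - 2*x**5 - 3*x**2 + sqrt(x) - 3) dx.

By the power rule, an antiderivative is F(x) = 4*x**7/7 - x**6/3 + 2*x**(3/2)/3 - x**3 - 3*x.
Then F(3) - F(1) = (2*sqrt(3) + 6795/7) - (-65/21) = 2*sqrt(3) + 20450/21.

2*sqrt(3) + 20450/21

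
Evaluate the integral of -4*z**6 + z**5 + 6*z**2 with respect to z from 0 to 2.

-976/21

By the power rule, an antiderivative is F(z) = -4*z**7/7 + z**6/6 + 2*z**3.
Then F(2) - F(0) = (-976/21) - (0) = -976/21.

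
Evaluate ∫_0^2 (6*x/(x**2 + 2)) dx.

Let u = x**2 + 2, so du = 2*x dx. When x = 0, u = 2; when x = 2, u = 6.
The integral becomes 3·∫ 1/u du from 2 to 6, with antiderivative 3*log(u).
Back in x: F(x) = 3*log(x**2 + 2).
Then F(2) - F(0) = (3*log(2) + 3*log(3)) - (log(8)) = log(27).

log(27)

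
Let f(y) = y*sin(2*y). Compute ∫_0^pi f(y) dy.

-pi/2

Integrate by parts once (u = y, dv = sin(2*y) dy).
An antiderivative is F(y) = -y*cos(2*y)/2 + sin(2*y)/4.
Then F(pi) - F(0) = (-pi/2) - (0) = -pi/2.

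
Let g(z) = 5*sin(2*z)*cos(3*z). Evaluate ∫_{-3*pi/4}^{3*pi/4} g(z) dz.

Use the identity sin(2*z)cos(3*z) = [sin(5*z) + sin(-z)]/2.
An antiderivative is F(z) = 5*cos(z)/2 - cos(5*z)/2.
Then F(3*pi/4) - F(-3*pi/4) = (-3*sqrt(2)/2) - (-3*sqrt(2)/2) = 0.

0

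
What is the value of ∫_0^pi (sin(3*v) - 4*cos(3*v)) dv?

2/3

An antiderivative is F(v) = -4*sin(3*v)/3 - cos(3*v)/3.
Then F(pi) - F(0) = (1/3) - (-1/3) = 2/3.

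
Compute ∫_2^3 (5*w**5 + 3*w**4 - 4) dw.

By the power rule, an antiderivative is F(w) = 5*w**6/6 + 3*w**5/5 - 4*w.
Then F(3) - F(2) = (7413/10) - (968/15) = 20303/30.

20303/30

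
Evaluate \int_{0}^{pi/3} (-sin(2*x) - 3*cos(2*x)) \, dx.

-3*sqrt(3)/4 - 3/4

An antiderivative is F(x) = -3*sin(2*x)/2 + cos(2*x)/2.
Then F(pi/3) - F(0) = (-3*sqrt(3)/4 - 1/4) - (1/2) = -3*sqrt(3)/4 - 3/4.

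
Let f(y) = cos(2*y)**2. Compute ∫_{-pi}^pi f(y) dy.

pi

Use the identity cos^2(2*y) = (1 + cos(4*y))/2.
An antiderivative is F(y) = y/2 + sin(4*y)/8.
Then F(pi) - F(-pi) = (pi/2) - (-pi/2) = pi.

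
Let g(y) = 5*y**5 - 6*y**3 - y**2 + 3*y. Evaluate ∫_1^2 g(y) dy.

193/6

By the power rule, an antiderivative is F(y) = 5*y**6/6 - 3*y**4/2 - y**3/3 + 3*y**2/2.
Then F(2) - F(1) = (98/3) - (1/2) = 193/6.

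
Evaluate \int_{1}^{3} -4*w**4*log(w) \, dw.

Integrate by parts once (u = ln w, dv = -4*w**4 dw).
An antiderivative is F(w) = -4*w**5*(5*log(w) - 1)/25.
Then F(3) - F(1) = (972/25 - 972*log(3)/5) - (4/25) = 968/25 - 972*log(3)/5.

968/25 - 972*log(3)/5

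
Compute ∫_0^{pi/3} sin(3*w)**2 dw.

pi/6

Use the identity sin^2(3*w) = (1 - cos(6*w))/2.
An antiderivative is F(w) = w/2 - sin(6*w)/12.
Then F(pi/3) - F(0) = (pi/6) - (0) = pi/6.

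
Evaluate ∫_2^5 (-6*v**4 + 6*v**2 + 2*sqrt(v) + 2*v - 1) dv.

-17298/5 - 8*sqrt(2)/3 + 20*sqrt(5)/3

By the power rule, an antiderivative is F(v) = -6*v**5/5 + 4*v**(3/2)/3 + 2*v**3 + v**2 - v.
Then F(5) - F(2) = (-3480 + 20*sqrt(5)/3) - (-102/5 + 8*sqrt(2)/3) = -17298/5 - 8*sqrt(2)/3 + 20*sqrt(5)/3.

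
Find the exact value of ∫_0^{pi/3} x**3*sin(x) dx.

Integrate by parts 3 times (u = x^3, dv = sin(x) dx).
An antiderivative is F(x) = -x**3*cos(x) + 3*x**2*sin(x) + 6*x*cos(x) - 6*sin(x).
Then F(pi/3) - F(0) = (-3*sqrt(3) - pi**3/54 + sqrt(3)*pi**2/6 + pi) - (0) = -3*sqrt(3) - pi**3/54 + sqrt(3)*pi**2/6 + pi.

-3*sqrt(3) - pi**3/54 + sqrt(3)*pi**2/6 + pi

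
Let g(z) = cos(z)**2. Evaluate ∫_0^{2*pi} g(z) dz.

Use the identity cos^2(z) = (1 + cos(2*z))/2.
An antiderivative is F(z) = z/2 + sin(2*z)/4.
Then F(2*pi) - F(0) = (pi) - (0) = pi.

pi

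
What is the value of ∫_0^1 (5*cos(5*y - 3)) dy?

sin(3) + sin(2)

Let u = 5*y - 3, so du = 5 dy. When y = 0, u = -3; when y = 1, u = 2.
The integral becomes ∫ cos(u) du from -3 to 2, with antiderivative sin(u).
Back in y: F(y) = sin(5*y - 3).
Then F(1) - F(0) = (sin(2)) - (-sin(3)) = sin(3) + sin(2).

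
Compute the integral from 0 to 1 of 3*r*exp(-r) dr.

Integrate by parts once (u = r, dv = 3*exp(-r) dr).
An antiderivative is F(r) = (-3*r - 3)*exp(-r).
Then F(1) - F(0) = (-6*exp(-1)) - (-3) = 3 - 6*exp(-1).

3 - 6*exp(-1)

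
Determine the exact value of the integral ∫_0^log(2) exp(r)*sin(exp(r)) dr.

-cos(2) + cos(1)

Let u = exp(r), so du = exp(r) dr. When r = 0, u = 1; when r = log(2), u = 2.
The integral becomes ∫ sin(u) du from 1 to 2, with antiderivative -cos(u).
Back in r: F(r) = -cos(exp(r)).
Then F(log(2)) - F(0) = (-cos(2)) - (-cos(1)) = -cos(2) + cos(1).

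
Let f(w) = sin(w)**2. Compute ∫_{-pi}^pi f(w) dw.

Use the identity sin^2(w) = (1 - cos(2*w))/2.
An antiderivative is F(w) = w/2 - sin(2*w)/4.
Then F(pi) - F(-pi) = (pi/2) - (-pi/2) = pi.

pi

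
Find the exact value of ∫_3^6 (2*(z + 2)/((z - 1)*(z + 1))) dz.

-log(7) - log(2) + 3*log(5)

Factor the denominator: z**2 - 1 = (z + 1)(z - 1).
Partial fractions: 2*(z + 2)/((z - 1)*(z + 1)) = -1/(z + 1) + 3/(z - 1).
An antiderivative is F(z) = 3*log(z - 1) - log(z + 1).
Then F(6) - F(3) = (-log(7) + 3*log(5)) - (log(2)) = -log(7) - log(2) + 3*log(5).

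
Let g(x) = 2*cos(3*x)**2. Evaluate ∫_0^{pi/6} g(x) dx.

Use the identity cos^2(3*x) = (1 + cos(6*x))/2.
An antiderivative is F(x) = x + sin(6*x)/6.
Then F(pi/6) - F(0) = (pi/6) - (0) = pi/6.

pi/6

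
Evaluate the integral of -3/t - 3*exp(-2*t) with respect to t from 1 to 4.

An antiderivative is F(t) = -3*log(t) + 3*exp(-2*t)/2.
Then F(4) - F(1) = (-6*log(2) + 3*exp(-8)/2) - (3*exp(-2)/2) = -6*log(2) - 3*exp(-2)/2 + 3*exp(-8)/2.

-6*log(2) - 3*exp(-2)/2 + 3*exp(-8)/2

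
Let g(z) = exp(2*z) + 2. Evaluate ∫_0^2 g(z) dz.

An antiderivative is F(z) = exp(2*z)/2 + 2*z.
Then F(2) - F(0) = (4 + exp(4)/2) - (1/2) = 7/2 + exp(4)/2.

7/2 + exp(4)/2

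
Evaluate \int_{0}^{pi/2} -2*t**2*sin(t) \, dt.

4 - 2*pi

Integrate by parts twice (u = t^2, dv = -2*sin(t) dt).
An antiderivative is F(t) = 2*t**2*cos(t) - 4*t*sin(t) - 4*cos(t).
Then F(pi/2) - F(0) = (-2*pi) - (-4) = 4 - 2*pi.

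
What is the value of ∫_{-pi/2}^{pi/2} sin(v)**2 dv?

pi/2

Use the identity sin^2(v) = (1 - cos(2*v))/2.
An antiderivative is F(v) = v/2 - sin(2*v)/4.
Then F(pi/2) - F(-pi/2) = (pi/4) - (-pi/4) = pi/2.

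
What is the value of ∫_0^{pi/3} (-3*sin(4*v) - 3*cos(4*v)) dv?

An antiderivative is F(v) = -3*sin(4*v)/4 + 3*cos(4*v)/4.
Then F(pi/3) - F(0) = (-3/8 + 3*sqrt(3)/8) - (3/4) = -9/8 + 3*sqrt(3)/8.

-9/8 + 3*sqrt(3)/8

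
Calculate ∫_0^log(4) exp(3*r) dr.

21

Let u = exp(r), so du = exp(r) dr. When r = 0, u = 1; when r = log(4), u = 4.
The integral becomes ∫ u**2 du from 1 to 4, with antiderivative u**3/3.
Back in r: F(r) = exp(3*r)/3.
Then F(log(4)) - F(0) = (64/3) - (1/3) = 21.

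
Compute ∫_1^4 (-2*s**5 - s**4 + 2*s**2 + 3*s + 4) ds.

-14931/10

By the power rule, an antiderivative is F(s) = -s**6/3 - s**5/5 + 2*s**3/3 + 3*s**2/2 + 4*s.
Then F(4) - F(1) = (-22312/15) - (169/30) = -14931/10.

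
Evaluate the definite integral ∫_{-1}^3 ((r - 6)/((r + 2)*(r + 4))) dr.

-4*log(5) - 5*log(3) + 5*log(7)

Factor the denominator: r**2 + 6*r + 8 = (r + 4)(r + 2).
Partial fractions: (r - 6)/((r + 2)*(r + 4)) = 5/(r + 4) - 4/(r + 2).
An antiderivative is F(r) = -4*log(r + 2) + 5*log(r + 4).
Then F(3) - F(-1) = (-4*log(5) + 5*log(7)) - (5*log(3)) = -4*log(5) - 5*log(3) + 5*log(7).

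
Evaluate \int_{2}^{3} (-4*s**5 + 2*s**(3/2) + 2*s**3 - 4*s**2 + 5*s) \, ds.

-1271/3 - 16*sqrt(2)/5 + 36*sqrt(3)/5

By the power rule, an antiderivative is F(s) = -2*s**6/3 + 4*s**(5/2)/5 + s**4/2 - 4*s**3/3 + 5*s**2/2.
Then F(3) - F(2) = (-459 + 36*sqrt(3)/5) - (-106/3 + 16*sqrt(2)/5) = -1271/3 - 16*sqrt(2)/5 + 36*sqrt(3)/5.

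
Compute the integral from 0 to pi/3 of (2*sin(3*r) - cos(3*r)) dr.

4/3

An antiderivative is F(r) = -sin(3*r)/3 - 2*cos(3*r)/3.
Then F(pi/3) - F(0) = (2/3) - (-2/3) = 4/3.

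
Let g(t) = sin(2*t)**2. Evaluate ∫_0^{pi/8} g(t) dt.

Use the identity sin^2(2*t) = (1 - cos(4*t))/2.
An antiderivative is F(t) = t/2 - sin(4*t)/8.
Then F(pi/8) - F(0) = (-1/8 + pi/16) - (0) = -1/8 + pi/16.

-1/8 + pi/16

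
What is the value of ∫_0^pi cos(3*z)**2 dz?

pi/2

Use the identity cos^2(3*z) = (1 + cos(6*z))/2.
An antiderivative is F(z) = z/2 + sin(6*z)/12.
Then F(pi) - F(0) = (pi/2) - (0) = pi/2.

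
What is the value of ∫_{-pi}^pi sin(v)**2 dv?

Use the identity sin^2(v) = (1 - cos(2*v))/2.
An antiderivative is F(v) = v/2 - sin(2*v)/4.
Then F(pi) - F(-pi) = (pi/2) - (-pi/2) = pi.

pi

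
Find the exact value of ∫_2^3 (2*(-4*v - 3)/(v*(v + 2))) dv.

-5*log(5) - 3*log(3) + 13*log(2)

Factor the denominator: v**2 + 2*v = (v + 2)v.
Partial fractions: 2*(-4*v - 3)/(v*(v + 2)) = -5/(v + 2) - 3/v.
An antiderivative is F(v) = -3*log(v) - 5*log(v + 2).
Then F(3) - F(2) = (-5*log(5) - 3*log(3)) - (-13*log(2)) = -5*log(5) - 3*log(3) + 13*log(2).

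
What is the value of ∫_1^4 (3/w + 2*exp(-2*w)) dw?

An antiderivative is F(w) = 3*log(w) - exp(-2*w).
Then F(4) - F(1) = (-exp(-8) + 6*log(2)) - (-exp(-2)) = -exp(-8) + exp(-2) + 6*log(2).

-exp(-8) + exp(-2) + 6*log(2)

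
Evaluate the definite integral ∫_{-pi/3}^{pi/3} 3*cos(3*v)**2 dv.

Use the identity cos^2(3*v) = (1 + cos(6*v))/2.
An antiderivative is F(v) = 3*v/2 + sin(6*v)/4.
Then F(pi/3) - F(-pi/3) = (pi/2) - (-pi/2) = pi.

pi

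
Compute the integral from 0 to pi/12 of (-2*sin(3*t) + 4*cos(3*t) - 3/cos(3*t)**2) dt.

-5/3 + sqrt(2)

An antiderivative is F(t) = 4*sin(3*t)/3 + 2*cos(3*t)/3 - tan(3*t).
Then F(pi/12) - F(0) = (-1 + sqrt(2)) - (2/3) = -5/3 + sqrt(2).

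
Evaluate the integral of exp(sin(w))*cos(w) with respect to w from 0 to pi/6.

Let u = sin(w), so du = cos(w) dw. When w = 0, u = 0; when w = pi/6, u = 1/2.
The integral becomes ∫ exp(u) du from 0 to 1/2, with antiderivative exp(u).
Back in w: F(w) = exp(sin(w)).
Then F(pi/6) - F(0) = (exp(1/2)) - (1) = -1 + exp(1/2).

-1 + exp(1/2)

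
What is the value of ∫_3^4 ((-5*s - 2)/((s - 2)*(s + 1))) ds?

Factor the denominator: s**2 - s - 2 = (s + 1)(s - 2).
Partial fractions: (-5*s - 2)/((s - 2)*(s + 1)) = -1/(s + 1) - 4/(s - 2).
An antiderivative is F(s) = -4*log(s - 2) - log(s + 1).
Then F(4) - F(3) = (-log(80)) - (-log(4)) = -log(20).

-log(20)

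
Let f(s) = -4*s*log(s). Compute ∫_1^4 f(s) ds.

15 - 64*log(2)

Integrate by parts once (u = ln s, dv = -4*s ds).
An antiderivative is F(s) = -s**2*(2*log(s) - 1).
Then F(4) - F(1) = (16 - 64*log(2)) - (1) = 15 - 64*log(2).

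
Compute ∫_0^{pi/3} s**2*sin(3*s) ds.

-4/27 + pi**2/27

Integrate by parts twice (u = s^2, dv = sin(3*s) ds).
An antiderivative is F(s) = -s**2*cos(3*s)/3 + 2*s*sin(3*s)/9 + 2*cos(3*s)/27.
Then F(pi/3) - F(0) = (-2/27 + pi**2/27) - (2/27) = -4/27 + pi**2/27.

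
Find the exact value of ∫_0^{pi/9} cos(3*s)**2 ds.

Use the identity cos^2(3*s) = (1 + cos(6*s))/2.
An antiderivative is F(s) = s/2 + sin(6*s)/12.
Then F(pi/9) - F(0) = (sqrt(3)/24 + pi/18) - (0) = sqrt(3)/24 + pi/18.

sqrt(3)/24 + pi/18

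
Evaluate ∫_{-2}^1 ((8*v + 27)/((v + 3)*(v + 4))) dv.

Factor the denominator: v**2 + 7*v + 12 = (v + 4)(v + 3).
Partial fractions: (8*v + 27)/((v + 3)*(v + 4)) = 5/(v + 4) + 3/(v + 3).
An antiderivative is F(v) = 3*log(v + 3) + 5*log(v + 4).
Then F(1) - F(-2) = (6*log(2) + 5*log(5)) - (log(32)) = log(2) + 5*log(5).

log(2) + 5*log(5)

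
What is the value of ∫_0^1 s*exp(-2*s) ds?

Integrate by parts once (u = s, dv = exp(-2*s) ds).
An antiderivative is F(s) = (-2*s - 1)*exp(-2*s)/4.
Then F(1) - F(0) = (-3*exp(-2)/4) - (-1/4) = (-3 + exp(2))*exp(-2)/4.

(-3 + exp(2))*exp(-2)/4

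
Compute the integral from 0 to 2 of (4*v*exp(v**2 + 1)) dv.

Let u = v**2 + 1, so du = 2*v dv. When v = 0, u = 1; when v = 2, u = 5.
The integral becomes 2·∫ exp(u) du from 1 to 5, with antiderivative 2*exp(u).
Back in v: F(v) = 2*exp(v**2 + 1).
Then F(2) - F(0) = (2*exp(5)) - (2*exp(1)) = -2*exp(1)*(1 - exp(4)).

-2*exp(1)*(1 - exp(4))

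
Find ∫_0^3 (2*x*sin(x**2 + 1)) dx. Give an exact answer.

cos(1) - cos(10)

Let u = x**2 + 1, so du = 2*x dx. When x = 0, u = 1; when x = 3, u = 10.
The integral becomes ∫ sin(u) du from 1 to 10, with antiderivative -cos(u).
Back in x: F(x) = -cos(x**2 + 1).
Then F(3) - F(0) = (-cos(10)) - (-cos(1)) = cos(1) - cos(10).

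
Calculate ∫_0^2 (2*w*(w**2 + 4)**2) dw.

448/3

Let u = w**2 + 4, so du = 2*w dw. When w = 0, u = 4; when w = 2, u = 8.
The integral becomes ∫ u**2 du from 4 to 8, with antiderivative u**3/3.
Back in w: F(w) = (w**2 + 4)**3/3.
Then F(2) - F(0) = (512/3) - (64/3) = 448/3.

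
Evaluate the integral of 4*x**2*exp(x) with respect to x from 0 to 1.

Integrate by parts twice (u = x^2, dv = 4*exp(x) dx).
An antiderivative is F(x) = (4*x**2 - 8*x + 8)*exp(x).
Then F(1) - F(0) = (4*E) - (8) = -8 + 4*E.

-8 + 4*E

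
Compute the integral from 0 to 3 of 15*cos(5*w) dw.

3*sin(15)

Let u = 5*w, so du = 5 dw. When w = 0, u = 0; when w = 3, u = 15.
The integral becomes 3·∫ cos(u) du from 0 to 15, with antiderivative 3*sin(u).
Back in w: F(w) = 3*sin(5*w).
Then F(3) - F(0) = (3*sin(15)) - (0) = 3*sin(15).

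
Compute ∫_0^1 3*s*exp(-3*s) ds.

Integrate by parts once (u = s, dv = 3*exp(-3*s) ds).
An antiderivative is F(s) = (-3*s - 1)*exp(-3*s)/3.
Then F(1) - F(0) = (-4*exp(-3)/3) - (-1/3) = (-4 + exp(3))*exp(-3)/3.

(-4 + exp(3))*exp(-3)/3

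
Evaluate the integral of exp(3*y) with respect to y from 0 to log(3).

26/3

Let u = exp(y), so du = exp(y) dy. When y = 0, u = 1; when y = log(3), u = 3.
The integral becomes ∫ u**2 du from 1 to 3, with antiderivative u**3/3.
Back in y: F(y) = exp(3*y)/3.
Then F(log(3)) - F(0) = (9) - (1/3) = 26/3.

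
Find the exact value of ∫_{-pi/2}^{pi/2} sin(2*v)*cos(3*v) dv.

Use the identity sin(2*v)cos(3*v) = [sin(5*v) + sin(-v)]/2.
An antiderivative is F(v) = cos(v)/2 - cos(5*v)/10.
Then F(pi/2) - F(-pi/2) = (0) - (0) = 0.

0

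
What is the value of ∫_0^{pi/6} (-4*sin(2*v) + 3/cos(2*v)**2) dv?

-1 + 3*sqrt(3)/2

An antiderivative is F(v) = 2*cos(2*v) + 3*tan(2*v)/2.
Then F(pi/6) - F(0) = (1 + 3*sqrt(3)/2) - (2) = -1 + 3*sqrt(3)/2.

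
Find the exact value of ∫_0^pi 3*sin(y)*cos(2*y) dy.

-2

Use the identity sin(y)cos(2*y) = [sin(3*y) + sin(-y)]/2.
An antiderivative is F(y) = 3*cos(y)/2 - cos(3*y)/2.
Then F(pi) - F(0) = (-1) - (1) = -2.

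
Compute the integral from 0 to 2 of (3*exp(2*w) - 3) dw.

-15/2 + 3*exp(4)/2

An antiderivative is F(w) = 3*exp(2*w)/2 - 3*w.
Then F(2) - F(0) = (-6 + 3*exp(4)/2) - (3/2) = -15/2 + 3*exp(4)/2.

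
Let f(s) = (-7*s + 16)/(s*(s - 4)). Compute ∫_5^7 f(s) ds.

-4*log(7) - 3*log(3) + 4*log(5)

Factor the denominator: s**2 - 4*s = s(s - 4).
Partial fractions: (-7*s + 16)/(s*(s - 4)) = -4/s - 3/(s - 4).
An antiderivative is F(s) = -4*log(s) - 3*log(s - 4).
Then F(7) - F(5) = (-4*log(7) - 3*log(3)) - (-4*log(5)) = -4*log(7) - 3*log(3) + 4*log(5).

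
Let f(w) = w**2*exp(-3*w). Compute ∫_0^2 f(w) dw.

2/27 - 50*exp(-6)/27

Integrate by parts twice (u = w^2, dv = exp(-3*w) dw).
An antiderivative is F(w) = (-9*w**2 - 6*w - 2)*exp(-3*w)/27.
Then F(2) - F(0) = (-50*exp(-6)/27) - (-2/27) = 2/27 - 50*exp(-6)/27.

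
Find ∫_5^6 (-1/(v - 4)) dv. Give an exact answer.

An antiderivative is F(v) = -log(v - 4).
Then F(6) - F(5) = (-log(2)) - (0) = -log(2).

-log(2)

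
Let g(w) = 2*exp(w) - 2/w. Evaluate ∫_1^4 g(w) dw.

-2*exp(1) - 2*log(4) + 2*exp(4)

An antiderivative is F(w) = 2*exp(w) - 2*log(w).
Then F(4) - F(1) = (-2*log(4) + 2*exp(4)) - (2*exp(1)) = -2*exp(1) - 2*log(4) + 2*exp(4).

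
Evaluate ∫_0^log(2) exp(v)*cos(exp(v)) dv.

-sin(1) + sin(2)

Let u = exp(v), so du = exp(v) dv. When v = 0, u = 1; when v = log(2), u = 2.
The integral becomes ∫ cos(u) du from 1 to 2, with antiderivative sin(u).
Back in v: F(v) = sin(exp(v)).
Then F(log(2)) - F(0) = (sin(2)) - (sin(1)) = -sin(1) + sin(2).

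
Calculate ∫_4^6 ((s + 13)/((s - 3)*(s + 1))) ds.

-3*log(7) + 4*log(3) + 3*log(5)

Factor the denominator: s**2 - 2*s - 3 = (s + 1)(s - 3).
Partial fractions: (s + 13)/((s - 3)*(s + 1)) = -3/(s + 1) + 4/(s - 3).
An antiderivative is F(s) = 4*log(s - 3) - 3*log(s + 1).
Then F(6) - F(4) = (-3*log(7) + 4*log(3)) - (-3*log(5)) = -3*log(7) + 4*log(3) + 3*log(5).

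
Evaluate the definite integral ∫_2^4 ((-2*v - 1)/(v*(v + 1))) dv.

Factor the denominator: v**2 + v = (v + 1)v.
Partial fractions: (-2*v - 1)/(v*(v + 1)) = -1/(v + 1) - 1/v.
An antiderivative is F(v) = -log(v) - log(v + 1).
Then F(4) - F(2) = (-log(20)) - (-log(6)) = log(3/10).

log(3/10)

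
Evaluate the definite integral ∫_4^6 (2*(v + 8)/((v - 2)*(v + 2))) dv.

Factor the denominator: v**2 - 4 = (v + 2)(v - 2).
Partial fractions: 2*(v + 8)/((v - 2)*(v + 2)) = -3/(v + 2) + 5/(v - 2).
An antiderivative is F(v) = 5*log(v - 2) - 3*log(v + 2).
Then F(6) - F(4) = (log(2)) - (log(4/27)) = log(27/2).

log(27/2)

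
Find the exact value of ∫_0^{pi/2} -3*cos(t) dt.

-3

An antiderivative is F(t) = -3*sin(t).
Then F(pi/2) - F(0) = (-3) - (0) = -3.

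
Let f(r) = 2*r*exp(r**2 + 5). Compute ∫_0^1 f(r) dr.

Let u = r**2 + 5, so du = 2*r dr. When r = 0, u = 5; when r = 1, u = 6.
The integral becomes ∫ exp(u) du from 5 to 6, with antiderivative exp(u).
Back in r: F(r) = exp(r**2 + 5).
Then F(1) - F(0) = (exp(6)) - (exp(5)) = -exp(5) + exp(6).

-exp(5) + exp(6)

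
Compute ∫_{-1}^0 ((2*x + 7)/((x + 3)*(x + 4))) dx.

log(2)

Factor the denominator: x**2 + 7*x + 12 = (x + 4)(x + 3).
Partial fractions: (2*x + 7)/((x + 3)*(x + 4)) = 1/(x + 4) + 1/(x + 3).
An antiderivative is F(x) = log(x + 3) + log(x + 4).
Then F(0) - F(-1) = (log(12)) - (log(6)) = log(2).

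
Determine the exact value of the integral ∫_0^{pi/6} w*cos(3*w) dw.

Integrate by parts once (u = w, dv = cos(3*w) dw).
An antiderivative is F(w) = w*sin(3*w)/3 + cos(3*w)/9.
Then F(pi/6) - F(0) = (pi/18) - (1/9) = -1/9 + pi/18.

-1/9 + pi/18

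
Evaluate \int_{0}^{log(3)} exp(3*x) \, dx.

Let u = exp(x), so du = exp(x) dx. When x = 0, u = 1; when x = log(3), u = 3.
The integral becomes ∫ u**2 du from 1 to 3, with antiderivative u**3/3.
Back in x: F(x) = exp(3*x)/3.
Then F(log(3)) - F(0) = (9) - (1/3) = 26/3.

26/3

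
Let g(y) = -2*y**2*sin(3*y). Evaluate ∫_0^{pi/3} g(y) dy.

Integrate by parts twice (u = y^2, dv = -2*sin(3*y) dy).
An antiderivative is F(y) = 2*y**2*cos(3*y)/3 - 4*y*sin(3*y)/9 - 4*cos(3*y)/27.
Then F(pi/3) - F(0) = (4/27 - 2*pi**2/27) - (-4/27) = 8/27 - 2*pi**2/27.

8/27 - 2*pi**2/27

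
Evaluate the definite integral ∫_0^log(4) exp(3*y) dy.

Let u = exp(y), so du = exp(y) dy. When y = 0, u = 1; when y = log(4), u = 4.
The integral becomes ∫ u**2 du from 1 to 4, with antiderivative u**3/3.
Back in y: F(y) = exp(3*y)/3.
Then F(log(4)) - F(0) = (64/3) - (1/3) = 21.

21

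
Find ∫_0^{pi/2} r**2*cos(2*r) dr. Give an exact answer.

-pi/4

Integrate by parts twice (u = r^2, dv = cos(2*r) dr).
An antiderivative is F(r) = r**2*sin(2*r)/2 + r*cos(2*r)/2 - sin(2*r)/4.
Then F(pi/2) - F(0) = (-pi/4) - (0) = -pi/4.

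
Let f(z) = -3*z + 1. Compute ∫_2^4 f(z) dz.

-16

By the power rule, an antiderivative is F(z) = -3*z**2/2 + z.
Then F(4) - F(2) = (-20) - (-4) = -16.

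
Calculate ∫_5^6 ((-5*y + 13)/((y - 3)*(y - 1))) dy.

-4*log(5) - log(3) + 9*log(2)

Factor the denominator: y**2 - 4*y + 3 = (y - 1)(y - 3).
Partial fractions: (-5*y + 13)/((y - 3)*(y - 1)) = -4/(y - 1) - 1/(y - 3).
An antiderivative is F(y) = -log(y - 3) - 4*log(y - 1).
Then F(6) - F(5) = (-4*log(5) - log(3)) - (-9*log(2)) = -4*log(5) - log(3) + 9*log(2).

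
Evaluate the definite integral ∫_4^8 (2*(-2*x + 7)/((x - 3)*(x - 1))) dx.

Factor the denominator: x**2 - 4*x + 3 = (x - 1)(x - 3).
Partial fractions: 2*(-2*x + 7)/((x - 3)*(x - 1)) = -5/(x - 1) + 1/(x - 3).
An antiderivative is F(x) = log(x - 3) - 5*log(x - 1).
Then F(8) - F(4) = (-5*log(7) + log(5)) - (-5*log(3)) = -5*log(7) + log(5) + 5*log(3).

-5*log(7) + log(5) + 5*log(3)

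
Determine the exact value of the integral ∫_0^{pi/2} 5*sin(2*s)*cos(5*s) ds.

-10/21

Use the identity sin(2*s)cos(5*s) = [sin(7*s) + sin(-3*s)]/2.
An antiderivative is F(s) = 5*cos(3*s)/6 - 5*cos(7*s)/14.
Then F(pi/2) - F(0) = (0) - (10/21) = -10/21.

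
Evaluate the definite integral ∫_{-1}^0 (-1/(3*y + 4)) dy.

An antiderivative is F(y) = -log(3*y + 4)/3.
Then F(0) - F(-1) = (-2*log(2)/3) - (0) = -2*log(2)/3.

-2*log(2)/3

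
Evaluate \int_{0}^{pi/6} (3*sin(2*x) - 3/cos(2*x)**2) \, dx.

3/4 - 3*sqrt(3)/2

An antiderivative is F(x) = -3*cos(2*x)/2 - 3*tan(2*x)/2.
Then F(pi/6) - F(0) = (-3*sqrt(3)/2 - 3/4) - (-3/2) = 3/4 - 3*sqrt(3)/2.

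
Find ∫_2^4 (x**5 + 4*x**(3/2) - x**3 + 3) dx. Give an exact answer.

By the power rule, an antiderivative is F(x) = x**6/6 + 8*x**(5/2)/5 - x**4/4 + 3*x.
Then F(4) - F(2) = (10228/15) - (32*sqrt(2)/5 + 38/3) = 3346/5 - 32*sqrt(2)/5.

3346/5 - 32*sqrt(2)/5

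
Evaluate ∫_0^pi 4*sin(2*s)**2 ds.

Use the identity sin^2(2*s) = (1 - cos(4*s))/2.
An antiderivative is F(s) = 2*s - sin(4*s)/2.
Then F(pi) - F(0) = (2*pi) - (0) = 2*pi.

2*pi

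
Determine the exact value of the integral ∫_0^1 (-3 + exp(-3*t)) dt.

An antiderivative is F(t) = -3*t - exp(-3*t)/3.
Then F(1) - F(0) = (-3 - exp(-3)/3) - (-1/3) = -8/3 - exp(-3)/3.

-8/3 - exp(-3)/3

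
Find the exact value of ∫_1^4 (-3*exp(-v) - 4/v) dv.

-8*log(2) - 3*exp(-1) + 3*exp(-4)

An antiderivative is F(v) = -4*log(v) + 3*exp(-v).
Then F(4) - F(1) = (-8*log(2) + 3*exp(-4)) - (3*exp(-1)) = -8*log(2) - 3*exp(-1) + 3*exp(-4).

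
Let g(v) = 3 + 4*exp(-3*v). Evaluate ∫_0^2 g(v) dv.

An antiderivative is F(v) = 3*v - 4*exp(-3*v)/3.
Then F(2) - F(0) = (6 - 4*exp(-6)/3) - (-4/3) = 22/3 - 4*exp(-6)/3.

22/3 - 4*exp(-6)/3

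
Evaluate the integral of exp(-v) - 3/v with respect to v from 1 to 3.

An antiderivative is F(v) = -3*log(v) - exp(-v).
Then F(3) - F(1) = (-3*log(3) - exp(-3)) - (-exp(-1)) = -3*log(3) - exp(-3) + exp(-1).

-3*log(3) - exp(-3) + exp(-1)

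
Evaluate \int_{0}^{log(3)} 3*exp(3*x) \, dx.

26

Let u = exp(x), so du = exp(x) dx. When x = 0, u = 1; when x = log(3), u = 3.
The integral becomes 3·∫ u**2 du from 1 to 3, with antiderivative u**3.
Back in x: F(x) = exp(3*x).
Then F(log(3)) - F(0) = (27) - (1) = 26.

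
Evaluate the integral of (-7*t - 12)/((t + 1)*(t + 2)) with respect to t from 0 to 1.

-log(72)

Factor the denominator: t**2 + 3*t + 2 = (t + 2)(t + 1).
Partial fractions: (-7*t - 12)/((t + 1)*(t + 2)) = -2/(t + 2) - 5/(t + 1).
An antiderivative is F(t) = -5*log(t + 1) - 2*log(t + 2).
Then F(1) - F(0) = (-5*log(2) - 2*log(3)) - (-log(4)) = -log(72).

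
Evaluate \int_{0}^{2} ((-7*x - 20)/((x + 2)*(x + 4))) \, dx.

Factor the denominator: x**2 + 6*x + 8 = (x + 4)(x + 2).
Partial fractions: (-7*x - 20)/((x + 2)*(x + 4)) = -4/(x + 4) - 3/(x + 2).
An antiderivative is F(x) = -3*log(x + 2) - 4*log(x + 4).
Then F(2) - F(0) = (-10*log(2) - 4*log(3)) - (-11*log(2)) = log(2/81).

log(2/81)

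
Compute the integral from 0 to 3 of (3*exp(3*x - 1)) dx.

Let u = 3*x - 1, so du = 3 dx. When x = 0, u = -1; when x = 3, u = 8.
The integral becomes ∫ exp(u) du from -1 to 8, with antiderivative exp(u).
Back in x: F(x) = exp(3*x - 1).
Then F(3) - F(0) = (exp(8)) - (exp(-1)) = -(1 - exp(9))*exp(-1).

-(1 - exp(9))*exp(-1)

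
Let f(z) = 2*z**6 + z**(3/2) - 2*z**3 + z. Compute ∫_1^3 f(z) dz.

By the power rule, an antiderivative is F(z) = 2*z**7/7 + 2*z**(5/2)/5 - z**4/2 + z**2/2.
Then F(3) - F(1) = (18*sqrt(3)/5 + 4122/7) - (24/35) = 18*sqrt(3)/5 + 20586/35.

18*sqrt(3)/5 + 20586/35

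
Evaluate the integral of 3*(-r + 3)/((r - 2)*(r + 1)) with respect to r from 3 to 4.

-4*log(5) + 9*log(2)

Factor the denominator: r**2 - r - 2 = (r + 1)(r - 2).
Partial fractions: 3*(-r + 3)/((r - 2)*(r + 1)) = -4/(r + 1) + 1/(r - 2).
An antiderivative is F(r) = log(r - 2) - 4*log(r + 1).
Then F(4) - F(3) = (-4*log(5) + log(2)) - (-8*log(2)) = -4*log(5) + 9*log(2).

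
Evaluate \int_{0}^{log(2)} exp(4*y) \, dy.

Let u = exp(y), so du = exp(y) dy. When y = 0, u = 1; when y = log(2), u = 2.
The integral becomes ∫ u**3 du from 1 to 2, with antiderivative u**4/4.
Back in y: F(y) = exp(4*y)/4.
Then F(log(2)) - F(0) = (4) - (1/4) = 15/4.

15/4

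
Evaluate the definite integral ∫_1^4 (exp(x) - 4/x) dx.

An antiderivative is F(x) = exp(x) - 4*log(x).
Then F(4) - F(1) = (-8*log(2) + exp(4)) - (exp(1)) = -8*log(2) - exp(1) + exp(4).

-8*log(2) - exp(1) + exp(4)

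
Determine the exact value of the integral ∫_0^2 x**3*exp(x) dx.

6 + 2*exp(2)

Integrate by parts 3 times (u = x^3, dv = exp(x) dx).
An antiderivative is F(x) = (x**3 - 3*x**2 + 6*x - 6)*exp(x).
Then F(2) - F(0) = (2*exp(2)) - (-6) = 6 + 2*exp(2).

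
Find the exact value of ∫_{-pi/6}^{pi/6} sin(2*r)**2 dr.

Use the identity sin^2(2*r) = (1 - cos(4*r))/2.
An antiderivative is F(r) = r/2 - sin(4*r)/8.
Then F(pi/6) - F(-pi/6) = (-sqrt(3)/16 + pi/12) - (-pi/12 + sqrt(3)/16) = -sqrt(3)/8 + pi/6.

-sqrt(3)/8 + pi/6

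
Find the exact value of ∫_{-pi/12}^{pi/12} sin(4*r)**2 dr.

-sqrt(3)/16 + pi/12

Use the identity sin^2(4*r) = (1 - cos(8*r))/2.
An antiderivative is F(r) = r/2 - sin(8*r)/16.
Then F(pi/12) - F(-pi/12) = (-sqrt(3)/32 + pi/24) - (-pi/24 + sqrt(3)/32) = -sqrt(3)/16 + pi/12.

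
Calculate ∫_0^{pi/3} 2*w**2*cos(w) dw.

Integrate by parts twice (u = w^2, dv = 2*cos(w) dw).
An antiderivative is F(w) = 2*w**2*sin(w) + 4*w*cos(w) - 4*sin(w).
Then F(pi/3) - F(0) = (-2*sqrt(3) + sqrt(3)*pi**2/9 + 2*pi/3) - (0) = -2*sqrt(3) + sqrt(3)*pi**2/9 + 2*pi/3.

-2*sqrt(3) + sqrt(3)*pi**2/9 + 2*pi/3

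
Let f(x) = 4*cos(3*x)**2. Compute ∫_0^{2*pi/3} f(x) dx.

4*pi/3

Use the identity cos^2(3*x) = (1 + cos(6*x))/2.
An antiderivative is F(x) = 2*x + sin(6*x)/3.
Then F(2*pi/3) - F(0) = (4*pi/3) - (0) = 4*pi/3.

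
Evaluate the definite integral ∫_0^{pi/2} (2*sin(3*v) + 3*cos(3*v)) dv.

An antiderivative is F(v) = sin(3*v) - 2*cos(3*v)/3.
Then F(pi/2) - F(0) = (-1) - (-2/3) = -1/3.

-1/3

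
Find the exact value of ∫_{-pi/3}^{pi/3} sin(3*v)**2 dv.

Use the identity sin^2(3*v) = (1 - cos(6*v))/2.
An antiderivative is F(v) = v/2 - sin(6*v)/12.
Then F(pi/3) - F(-pi/3) = (pi/6) - (-pi/6) = pi/3.

pi/3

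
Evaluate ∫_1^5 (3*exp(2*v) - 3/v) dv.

-3*exp(2)/2 - 3*log(5) + 3*exp(10)/2

An antiderivative is F(v) = 3*exp(2*v)/2 - 3*log(v).
Then F(5) - F(1) = (-3*log(5) + 3*exp(10)/2) - (3*exp(2)/2) = -3*exp(2)/2 - 3*log(5) + 3*exp(10)/2.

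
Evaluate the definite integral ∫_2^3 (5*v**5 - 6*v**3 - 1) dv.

By the power rule, an antiderivative is F(v) = 5*v**6/6 - 3*v**4/2 - v.
Then F(3) - F(2) = (483) - (82/3) = 1367/3.

1367/3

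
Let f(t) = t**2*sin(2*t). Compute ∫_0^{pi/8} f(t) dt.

-1/4 - sqrt(2)*pi**2/256 + sqrt(2)*pi/32 + sqrt(2)/8

Integrate by parts twice (u = t^2, dv = sin(2*t) dt).
An antiderivative is F(t) = -t**2*cos(2*t)/2 + t*sin(2*t)/2 + cos(2*t)/4.
Then F(pi/8) - F(0) = (sqrt(2)*(-pi**2 + 8*pi + 32)/256) - (1/4) = -1/4 - sqrt(2)*pi**2/256 + sqrt(2)*pi/32 + sqrt(2)/8.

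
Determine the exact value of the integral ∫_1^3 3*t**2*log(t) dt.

Integrate by parts once (u = ln t, dv = 3*t**2 dt).
An antiderivative is F(t) = t**3*(3*log(t) - 1)/3.
Then F(3) - F(1) = (-9 + 27*log(3)) - (-1/3) = -26/3 + 27*log(3).

-26/3 + 27*log(3)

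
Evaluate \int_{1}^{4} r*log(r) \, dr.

-15/4 + 16*log(2)

Integrate by parts once (u = ln r, dv = r dr).
An antiderivative is F(r) = r**2*(2*log(r) - 1)/4.
Then F(4) - F(1) = (-4 + 16*log(2)) - (-1/4) = -15/4 + 16*log(2).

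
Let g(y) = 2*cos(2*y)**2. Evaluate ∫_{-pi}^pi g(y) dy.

Use the identity cos^2(2*y) = (1 + cos(4*y))/2.
An antiderivative is F(y) = y + sin(4*y)/4.
Then F(pi) - F(-pi) = (pi) - (-pi) = 2*pi.

2*pi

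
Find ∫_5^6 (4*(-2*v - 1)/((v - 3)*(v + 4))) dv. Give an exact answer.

-4*log(5) + 4*log(3)

Factor the denominator: v**2 + v - 12 = (v + 4)(v - 3).
Partial fractions: 4*(-2*v - 1)/((v - 3)*(v + 4)) = -4/(v + 4) - 4/(v - 3).
An antiderivative is F(v) = -4*log(v - 3) - 4*log(v + 4).
Then F(6) - F(5) = (-4*log(5) - 4*log(3) - 4*log(2)) - (-8*log(3) - 4*log(2)) = -4*log(5) + 4*log(3).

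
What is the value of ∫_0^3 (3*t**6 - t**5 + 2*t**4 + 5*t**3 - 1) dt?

By the power rule, an antiderivative is F(t) = 3*t**7/7 - t**6/6 + 2*t**5/5 + 5*t**4/4 - t.
Then F(3) - F(0) = (141573/140) - (0) = 141573/140.

141573/140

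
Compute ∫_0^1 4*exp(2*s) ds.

-2 + 2*exp(2)

An antiderivative is F(s) = 2*exp(2*s).
Then F(1) - F(0) = (2*exp(2)) - (2) = -2 + 2*exp(2).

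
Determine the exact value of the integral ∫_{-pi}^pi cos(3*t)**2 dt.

pi

Use the identity cos^2(3*t) = (1 + cos(6*t))/2.
An antiderivative is F(t) = t/2 + sin(6*t)/12.
Then F(pi) - F(-pi) = (pi/2) - (-pi/2) = pi.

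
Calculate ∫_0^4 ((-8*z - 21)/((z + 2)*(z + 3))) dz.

Factor the denominator: z**2 + 5*z + 6 = (z + 3)(z + 2).
Partial fractions: (-8*z - 21)/((z + 2)*(z + 3)) = -3/(z + 3) - 5/(z + 2).
An antiderivative is F(z) = -5*log(z + 2) - 3*log(z + 3).
Then F(4) - F(0) = (-3*log(7) - 5*log(3) - 5*log(2)) - (-5*log(2) - 3*log(3)) = -3*log(7) - 2*log(3).

-3*log(7) - 2*log(3)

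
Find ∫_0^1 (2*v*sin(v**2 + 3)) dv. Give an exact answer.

Let u = v**2 + 3, so du = 2*v dv. When v = 0, u = 3; when v = 1, u = 4.
The integral becomes ∫ sin(u) du from 3 to 4, with antiderivative -cos(u).
Back in v: F(v) = -cos(v**2 + 3).
Then F(1) - F(0) = (-cos(4)) - (-cos(3)) = cos(3) - cos(4).

cos(3) - cos(4)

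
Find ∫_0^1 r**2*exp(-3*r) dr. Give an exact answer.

Integrate by parts twice (u = r^2, dv = exp(-3*r) dr).
An antiderivative is F(r) = (-9*r**2 - 6*r - 2)*exp(-3*r)/27.
Then F(1) - F(0) = (-17*exp(-3)/27) - (-2/27) = 2/27 - 17*exp(-3)/27.

2/27 - 17*exp(-3)/27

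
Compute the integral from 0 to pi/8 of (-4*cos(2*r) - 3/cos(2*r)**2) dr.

-3/2 - sqrt(2)

An antiderivative is F(r) = -2*sin(2*r) - 3*tan(2*r)/2.
Then F(pi/8) - F(0) = (-3/2 - sqrt(2)) - (0) = -3/2 - sqrt(2).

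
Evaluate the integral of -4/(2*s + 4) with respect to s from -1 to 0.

An antiderivative is F(s) = -2*log(2*s + 4).
Then F(0) - F(-1) = (-log(16)) - (-log(4)) = -log(4).

-log(4)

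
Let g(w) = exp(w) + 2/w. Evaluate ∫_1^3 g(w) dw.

-exp(1) + log(9) + exp(3)

An antiderivative is F(w) = exp(w) + 2*log(w).
Then F(3) - F(1) = (log(9) + exp(3)) - (exp(1)) = -exp(1) + log(9) + exp(3).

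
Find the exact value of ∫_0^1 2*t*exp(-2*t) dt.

(-3 + exp(2))*exp(-2)/2

Integrate by parts once (u = t, dv = 2*exp(-2*t) dt).
An antiderivative is F(t) = (-2*t - 1)*exp(-2*t)/2.
Then F(1) - F(0) = (-3*exp(-2)/2) - (-1/2) = (-3 + exp(2))*exp(-2)/2.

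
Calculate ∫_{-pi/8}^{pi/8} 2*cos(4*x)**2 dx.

Use the identity cos^2(4*x) = (1 + cos(8*x))/2.
An antiderivative is F(x) = x + sin(8*x)/8.
Then F(pi/8) - F(-pi/8) = (pi/8) - (-pi/8) = pi/4.

pi/4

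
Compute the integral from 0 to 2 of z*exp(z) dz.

Integrate by parts once (u = z, dv = exp(z) dz).
An antiderivative is F(z) = (z - 1)*exp(z).
Then F(2) - F(0) = (exp(2)) - (-1) = 1 + exp(2).

1 + exp(2)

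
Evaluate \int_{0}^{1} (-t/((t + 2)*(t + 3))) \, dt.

Factor the denominator: t**2 + 5*t + 6 = (t + 3)(t + 2).
Partial fractions: -t/((t + 2)*(t + 3)) = -3/(t + 3) + 2/(t + 2).
An antiderivative is F(t) = 2*log(t + 2) - 3*log(t + 3).
Then F(1) - F(0) = (log(9/64)) - (log(4/27)) = -8*log(2) + 5*log(3).

-8*log(2) + 5*log(3)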